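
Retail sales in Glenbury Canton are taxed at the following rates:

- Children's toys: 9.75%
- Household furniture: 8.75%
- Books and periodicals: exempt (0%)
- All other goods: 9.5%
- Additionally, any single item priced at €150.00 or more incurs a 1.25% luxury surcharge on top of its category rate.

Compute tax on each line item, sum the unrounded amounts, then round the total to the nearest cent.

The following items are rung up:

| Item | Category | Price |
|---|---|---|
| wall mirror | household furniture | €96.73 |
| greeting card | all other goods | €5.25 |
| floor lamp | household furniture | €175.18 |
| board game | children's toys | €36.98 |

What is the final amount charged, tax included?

Wall mirror €96.73: household furniture → 8.75% → €8.463875
Greeting card €5.25: all other goods → 9.5% → €0.49875
Floor lamp €175.18: household furniture → 8.75% + 1.25% surcharge = 10% → €17.518
Board game €36.98: children's toys → 9.75% → €3.60555
Subtotal = €314.14; unrounded tax = €30.086175 → €30.09; total due = €344.23

€344.23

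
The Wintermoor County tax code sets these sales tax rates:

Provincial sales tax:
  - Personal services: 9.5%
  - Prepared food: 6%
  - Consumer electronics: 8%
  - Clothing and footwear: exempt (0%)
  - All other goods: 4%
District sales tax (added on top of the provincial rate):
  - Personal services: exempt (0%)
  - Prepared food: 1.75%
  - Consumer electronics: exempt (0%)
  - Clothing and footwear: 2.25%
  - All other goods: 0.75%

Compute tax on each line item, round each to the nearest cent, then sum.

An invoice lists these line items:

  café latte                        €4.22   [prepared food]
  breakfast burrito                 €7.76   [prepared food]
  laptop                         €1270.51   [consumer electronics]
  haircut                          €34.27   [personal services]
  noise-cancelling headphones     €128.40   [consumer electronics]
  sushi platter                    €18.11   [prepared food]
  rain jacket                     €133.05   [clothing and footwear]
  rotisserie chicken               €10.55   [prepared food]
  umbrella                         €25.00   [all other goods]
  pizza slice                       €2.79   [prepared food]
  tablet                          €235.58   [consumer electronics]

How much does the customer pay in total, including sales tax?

€2011.81

Café latte €4.22: prepared food → 6% + 1.75% district = 7.75% → €0.33
Breakfast burrito €7.76: prepared food → 6% + 1.75% district = 7.75% → €0.60
Laptop €1270.51: consumer electronics → 8% + 0% district = 8% → €101.64
Haircut €34.27: personal services → 9.5% + 0% district = 9.5% → €3.26
Noise-cancelling headphones €128.40: consumer electronics → 8% + 0% district = 8% → €10.27
Sushi platter €18.11: prepared food → 6% + 1.75% district = 7.75% → €1.40
Rain jacket €133.05: clothing and footwear → 0% + 2.25% district = 2.25% → €2.99
Rotisserie chicken €10.55: prepared food → 6% + 1.75% district = 7.75% → €0.82
Umbrella €25.00: all other goods → 4% + 0.75% district = 4.75% → €1.19
Pizza slice €2.79: prepared food → 6% + 1.75% district = 7.75% → €0.22
Tablet €235.58: consumer electronics → 8% + 0% district = 8% → €18.85
Subtotal = €1870.24; tax = €141.57; total due = €2011.81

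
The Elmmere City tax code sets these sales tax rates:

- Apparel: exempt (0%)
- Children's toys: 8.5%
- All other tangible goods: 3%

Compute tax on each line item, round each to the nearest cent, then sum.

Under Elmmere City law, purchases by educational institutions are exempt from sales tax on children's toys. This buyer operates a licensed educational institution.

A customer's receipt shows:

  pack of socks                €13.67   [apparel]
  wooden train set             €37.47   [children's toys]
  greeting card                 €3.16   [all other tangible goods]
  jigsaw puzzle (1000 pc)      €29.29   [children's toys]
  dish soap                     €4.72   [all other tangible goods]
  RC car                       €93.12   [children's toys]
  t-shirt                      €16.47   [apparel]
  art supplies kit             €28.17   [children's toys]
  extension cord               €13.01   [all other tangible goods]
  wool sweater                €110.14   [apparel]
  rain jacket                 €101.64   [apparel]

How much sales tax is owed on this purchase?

Pack of socks €13.67: apparel → 0% → €0.00
Wooden train set €37.47: children's toys, buyer-exempt → 0% → €0.00
Greeting card €3.16: all other tangible goods → 3% → €0.09
Jigsaw puzzle (1000 pc) €29.29: children's toys, buyer-exempt → 0% → €0.00
Dish soap €4.72: all other tangible goods → 3% → €0.14
RC car €93.12: children's toys, buyer-exempt → 0% → €0.00
T-shirt €16.47: apparel → 0% → €0.00
Art supplies kit €28.17: children's toys, buyer-exempt → 0% → €0.00
Extension cord €13.01: all other tangible goods → 3% → €0.39
Wool sweater €110.14: apparel → 0% → €0.00
Rain jacket €101.64: apparel → 0% → €0.00
Total tax = €0.09 + €0.14 + €0.39 = €0.62

€0.62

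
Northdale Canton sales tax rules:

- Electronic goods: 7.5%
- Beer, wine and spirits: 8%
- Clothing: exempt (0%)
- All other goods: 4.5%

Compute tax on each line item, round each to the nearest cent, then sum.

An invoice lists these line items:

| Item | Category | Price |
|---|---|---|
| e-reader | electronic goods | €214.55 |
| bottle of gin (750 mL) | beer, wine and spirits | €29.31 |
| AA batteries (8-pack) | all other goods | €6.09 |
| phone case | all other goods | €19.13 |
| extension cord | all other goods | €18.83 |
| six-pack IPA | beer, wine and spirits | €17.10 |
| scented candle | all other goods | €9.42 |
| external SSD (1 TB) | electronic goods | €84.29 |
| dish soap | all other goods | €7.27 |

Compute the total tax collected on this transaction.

€28.85

E-reader €214.55: electronic goods → 7.5% → €16.09
Bottle of gin (750 mL) €29.31: beer, wine and spirits → 8% → €2.34
AA batteries (8-pack) €6.09: all other goods → 4.5% → €0.27
Phone case €19.13: all other goods → 4.5% → €0.86
Extension cord €18.83: all other goods → 4.5% → €0.85
Six-pack IPA €17.10: beer, wine and spirits → 8% → €1.37
Scented candle €9.42: all other goods → 4.5% → €0.42
External SSD (1 TB) €84.29: electronic goods → 7.5% → €6.32
Dish soap €7.27: all other goods → 4.5% → €0.33
Total tax = €16.09 + €2.34 + €0.27 + €0.86 + €0.85 + €1.37 + €0.42 + €6.32 + €0.33 = €28.85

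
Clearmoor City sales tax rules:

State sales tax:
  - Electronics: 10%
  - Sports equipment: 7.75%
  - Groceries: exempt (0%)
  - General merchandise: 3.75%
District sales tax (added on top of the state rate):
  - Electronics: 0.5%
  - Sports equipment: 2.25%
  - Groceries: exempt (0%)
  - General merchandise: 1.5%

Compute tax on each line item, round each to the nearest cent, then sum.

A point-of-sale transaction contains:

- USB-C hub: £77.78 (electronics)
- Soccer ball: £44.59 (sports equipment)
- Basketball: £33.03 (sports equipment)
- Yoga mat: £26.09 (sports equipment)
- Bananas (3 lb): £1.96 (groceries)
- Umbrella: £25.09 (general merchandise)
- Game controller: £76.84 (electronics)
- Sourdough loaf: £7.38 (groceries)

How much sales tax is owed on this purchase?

USB-C hub £77.78: electronics → 10% + 0.5% district = 10.5% → £8.17
Soccer ball £44.59: sports equipment → 7.75% + 2.25% district = 10% → £4.46
Basketball £33.03: sports equipment → 7.75% + 2.25% district = 10% → £3.30
Yoga mat £26.09: sports equipment → 7.75% + 2.25% district = 10% → £2.61
Bananas (3 lb) £1.96: groceries → 0% + 0% district = 0% → £0.00
Umbrella £25.09: general merchandise → 3.75% + 1.5% district = 5.25% → £1.32
Game controller £76.84: electronics → 10% + 0.5% district = 10.5% → £8.07
Sourdough loaf £7.38: groceries → 0% + 0% district = 0% → £0.00
Total tax = £8.17 + £4.46 + £3.30 + £2.61 + £1.32 + £8.07 = £27.93

£27.93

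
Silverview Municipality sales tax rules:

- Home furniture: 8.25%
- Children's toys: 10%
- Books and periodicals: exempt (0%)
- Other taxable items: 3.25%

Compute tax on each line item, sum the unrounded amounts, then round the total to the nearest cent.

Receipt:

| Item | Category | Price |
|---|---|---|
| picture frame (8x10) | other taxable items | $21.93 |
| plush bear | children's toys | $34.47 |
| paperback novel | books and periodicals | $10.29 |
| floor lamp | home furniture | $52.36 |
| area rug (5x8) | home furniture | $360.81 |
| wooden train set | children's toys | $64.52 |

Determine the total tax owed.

$44.70

Picture frame (8x10) $21.93: other taxable items → 3.25% → $0.712725
Plush bear $34.47: children's toys → 10% → $3.447
Paperback novel $10.29: books and periodicals → 0% → $0.00
Floor lamp $52.36: home furniture → 8.25% → $4.3197
Area rug (5x8) $360.81: home furniture → 8.25% → $29.766825
Wooden train set $64.52: children's toys → 10% → $6.452
Unrounded tax sum = $44.69825 → $44.70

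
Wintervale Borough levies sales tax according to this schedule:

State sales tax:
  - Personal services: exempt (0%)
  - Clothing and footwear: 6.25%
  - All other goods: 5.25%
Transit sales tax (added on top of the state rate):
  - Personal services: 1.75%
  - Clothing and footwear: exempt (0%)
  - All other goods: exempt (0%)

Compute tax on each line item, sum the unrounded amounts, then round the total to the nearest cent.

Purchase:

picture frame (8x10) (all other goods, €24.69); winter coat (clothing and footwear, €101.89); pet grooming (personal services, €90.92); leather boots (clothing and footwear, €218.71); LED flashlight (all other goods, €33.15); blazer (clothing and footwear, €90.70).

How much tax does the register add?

€30.33

Picture frame (8x10) €24.69: all other goods → 5.25% + 0% transit = 5.25% → €1.296225
Winter coat €101.89: clothing and footwear → 6.25% + 0% transit = 6.25% → €6.368125
Pet grooming €90.92: personal services → 0% + 1.75% transit = 1.75% → €1.5911
Leather boots €218.71: clothing and footwear → 6.25% + 0% transit = 6.25% → €13.669375
LED flashlight €33.15: all other goods → 5.25% + 0% transit = 5.25% → €1.740375
Blazer €90.70: clothing and footwear → 6.25% + 0% transit = 6.25% → €5.66875
Unrounded tax sum = €30.33395 → €30.33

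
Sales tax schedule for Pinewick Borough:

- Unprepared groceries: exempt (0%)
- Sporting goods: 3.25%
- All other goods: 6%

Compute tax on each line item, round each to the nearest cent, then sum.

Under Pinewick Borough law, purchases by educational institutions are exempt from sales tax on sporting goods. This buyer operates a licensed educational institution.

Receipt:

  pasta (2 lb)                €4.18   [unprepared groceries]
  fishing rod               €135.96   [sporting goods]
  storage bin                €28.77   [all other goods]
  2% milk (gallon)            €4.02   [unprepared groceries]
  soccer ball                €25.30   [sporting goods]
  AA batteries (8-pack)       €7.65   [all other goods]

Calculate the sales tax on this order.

Pasta (2 lb) €4.18: unprepared groceries → 0% → €0.00
Fishing rod €135.96: sporting goods, buyer-exempt → 0% → €0.00
Storage bin €28.77: all other goods → 6% → €1.73
2% milk (gallon) €4.02: unprepared groceries → 0% → €0.00
Soccer ball €25.30: sporting goods, buyer-exempt → 0% → €0.00
AA batteries (8-pack) €7.65: all other goods → 6% → €0.46
Total tax = €1.73 + €0.46 = €2.19

€2.19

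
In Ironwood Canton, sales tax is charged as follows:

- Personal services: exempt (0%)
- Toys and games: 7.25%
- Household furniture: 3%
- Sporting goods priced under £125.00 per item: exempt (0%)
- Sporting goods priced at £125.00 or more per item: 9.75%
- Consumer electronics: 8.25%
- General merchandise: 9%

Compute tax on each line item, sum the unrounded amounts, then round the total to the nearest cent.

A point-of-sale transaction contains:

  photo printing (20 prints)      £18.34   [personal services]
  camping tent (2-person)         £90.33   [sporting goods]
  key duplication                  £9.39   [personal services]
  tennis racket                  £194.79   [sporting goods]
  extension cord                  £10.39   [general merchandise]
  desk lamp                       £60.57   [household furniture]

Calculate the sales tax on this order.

Photo printing (20 prints) £18.34: personal services → 0% → £0.00
Camping tent (2-person) £90.33: sporting goods, under £125.00 → 0% → £0.00
Key duplication £9.39: personal services → 0% → £0.00
Tennis racket £194.79: sporting goods, £125.00 or more → 9.75% → £18.992025
Extension cord £10.39: general merchandise → 9% → £0.9351
Desk lamp £60.57: household furniture → 3% → £1.8171
Unrounded tax sum = £21.744225 → £21.74

£21.74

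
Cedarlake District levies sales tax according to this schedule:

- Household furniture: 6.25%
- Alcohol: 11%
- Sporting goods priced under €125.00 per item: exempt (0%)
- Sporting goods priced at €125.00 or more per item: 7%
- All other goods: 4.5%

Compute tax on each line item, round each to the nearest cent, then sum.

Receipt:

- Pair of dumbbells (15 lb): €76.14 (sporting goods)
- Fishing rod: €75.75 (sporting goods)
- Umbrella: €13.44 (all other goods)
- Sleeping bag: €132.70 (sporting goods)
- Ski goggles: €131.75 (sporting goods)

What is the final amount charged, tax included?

€448.89

Pair of dumbbells (15 lb) €76.14: sporting goods, under €125.00 → 0% → €0.00
Fishing rod €75.75: sporting goods, under €125.00 → 0% → €0.00
Umbrella €13.44: all other goods → 4.5% → €0.60
Sleeping bag €132.70: sporting goods, €125.00 or more → 7% → €9.29
Ski goggles €131.75: sporting goods, €125.00 or more → 7% → €9.22
Subtotal = €429.78; tax = €19.11; total due = €448.89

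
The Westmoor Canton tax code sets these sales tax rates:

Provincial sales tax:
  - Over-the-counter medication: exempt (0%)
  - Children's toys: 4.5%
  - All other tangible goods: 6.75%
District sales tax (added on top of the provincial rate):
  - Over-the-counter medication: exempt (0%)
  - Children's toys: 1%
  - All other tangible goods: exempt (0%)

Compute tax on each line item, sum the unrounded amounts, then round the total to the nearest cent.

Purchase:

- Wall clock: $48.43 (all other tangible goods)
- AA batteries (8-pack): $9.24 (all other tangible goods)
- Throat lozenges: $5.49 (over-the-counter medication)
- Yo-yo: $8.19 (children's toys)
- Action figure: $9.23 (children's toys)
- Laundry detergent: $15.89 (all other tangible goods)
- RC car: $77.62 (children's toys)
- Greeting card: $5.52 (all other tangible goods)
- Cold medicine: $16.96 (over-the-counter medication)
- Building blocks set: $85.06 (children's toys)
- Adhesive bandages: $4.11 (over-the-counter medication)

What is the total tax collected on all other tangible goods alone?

$5.34

Wall clock $48.43: all other tangible goods → 6.75% + 0% district = 6.75% → $3.269025
AA batteries (8-pack) $9.24: all other tangible goods → 6.75% + 0% district = 6.75% → $0.6237
Laundry detergent $15.89: all other tangible goods → 6.75% + 0% district = 6.75% → $1.072575
Greeting card $5.52: all other tangible goods → 6.75% + 0% district = 6.75% → $0.3726
Tax on all other tangible goods: unrounded sum = $5.3379 → $5.34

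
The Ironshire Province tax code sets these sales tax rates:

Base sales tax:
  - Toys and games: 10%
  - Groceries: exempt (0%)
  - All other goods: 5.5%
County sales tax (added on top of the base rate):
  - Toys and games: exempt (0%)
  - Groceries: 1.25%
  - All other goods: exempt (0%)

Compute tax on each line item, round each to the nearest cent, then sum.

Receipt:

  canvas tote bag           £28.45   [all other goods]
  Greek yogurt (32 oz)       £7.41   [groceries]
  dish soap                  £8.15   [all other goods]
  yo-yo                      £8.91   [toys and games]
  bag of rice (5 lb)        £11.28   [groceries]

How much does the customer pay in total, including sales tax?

£67.33

Canvas tote bag £28.45: all other goods → 5.5% + 0% county = 5.5% → £1.56
Greek yogurt (32 oz) £7.41: groceries → 0% + 1.25% county = 1.25% → £0.09
Dish soap £8.15: all other goods → 5.5% + 0% county = 5.5% → £0.45
Yo-yo £8.91: toys and games → 10% + 0% county = 10% → £0.89
Bag of rice (5 lb) £11.28: groceries → 0% + 1.25% county = 1.25% → £0.14
Subtotal = £64.20; tax = £3.13; total due = £67.33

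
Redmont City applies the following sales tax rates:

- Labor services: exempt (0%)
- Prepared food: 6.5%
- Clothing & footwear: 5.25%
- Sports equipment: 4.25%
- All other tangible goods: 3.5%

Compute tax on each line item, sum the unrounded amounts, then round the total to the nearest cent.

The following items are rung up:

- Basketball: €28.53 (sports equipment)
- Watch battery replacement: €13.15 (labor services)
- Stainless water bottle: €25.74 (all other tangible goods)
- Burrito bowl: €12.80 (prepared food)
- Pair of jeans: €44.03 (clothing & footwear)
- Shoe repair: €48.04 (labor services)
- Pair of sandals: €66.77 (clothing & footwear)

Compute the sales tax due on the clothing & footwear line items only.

€5.82

Pair of jeans €44.03: clothing & footwear → 5.25% → €2.311575
Pair of sandals €66.77: clothing & footwear → 5.25% → €3.505425
Tax on clothing & footwear: unrounded sum = €5.817 → €5.82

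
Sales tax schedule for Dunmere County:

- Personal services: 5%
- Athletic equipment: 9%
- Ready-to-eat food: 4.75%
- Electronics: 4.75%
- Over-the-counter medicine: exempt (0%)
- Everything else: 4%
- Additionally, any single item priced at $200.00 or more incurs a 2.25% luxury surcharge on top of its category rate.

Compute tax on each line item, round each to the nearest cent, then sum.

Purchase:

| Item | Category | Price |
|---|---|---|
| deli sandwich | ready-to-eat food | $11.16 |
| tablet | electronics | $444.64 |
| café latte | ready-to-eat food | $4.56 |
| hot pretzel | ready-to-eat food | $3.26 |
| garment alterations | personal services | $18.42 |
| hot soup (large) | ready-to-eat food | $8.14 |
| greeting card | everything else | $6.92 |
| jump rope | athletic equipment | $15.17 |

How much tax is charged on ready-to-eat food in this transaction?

Deli sandwich $11.16: ready-to-eat food → 4.75% → $0.53
Café latte $4.56: ready-to-eat food → 4.75% → $0.22
Hot pretzel $3.26: ready-to-eat food → 4.75% → $0.15
Hot soup (large) $8.14: ready-to-eat food → 4.75% → $0.39
Tax on ready-to-eat food = $0.53 + $0.22 + $0.15 + $0.39 = $1.29

$1.29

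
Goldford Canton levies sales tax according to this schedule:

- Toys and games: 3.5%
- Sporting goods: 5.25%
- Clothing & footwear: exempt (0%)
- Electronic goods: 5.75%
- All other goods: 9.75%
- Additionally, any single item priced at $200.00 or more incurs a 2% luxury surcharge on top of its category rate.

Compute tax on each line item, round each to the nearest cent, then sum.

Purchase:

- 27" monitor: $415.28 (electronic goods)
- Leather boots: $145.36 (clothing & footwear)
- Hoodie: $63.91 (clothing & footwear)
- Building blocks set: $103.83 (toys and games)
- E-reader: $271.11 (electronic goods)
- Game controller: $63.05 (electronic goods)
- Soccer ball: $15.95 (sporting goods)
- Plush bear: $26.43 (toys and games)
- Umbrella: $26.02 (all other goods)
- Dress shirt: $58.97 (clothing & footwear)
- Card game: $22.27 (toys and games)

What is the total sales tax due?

27" monitor $415.28: electronic goods → 5.75% + 2% surcharge = 7.75% → $32.18
Leather boots $145.36: clothing & footwear → 0% → $0.00
Hoodie $63.91: clothing & footwear → 0% → $0.00
Building blocks set $103.83: toys and games → 3.5% → $3.63
E-reader $271.11: electronic goods → 5.75% + 2% surcharge = 7.75% → $21.01
Game controller $63.05: electronic goods → 5.75% → $3.63
Soccer ball $15.95: sporting goods → 5.25% → $0.84
Plush bear $26.43: toys and games → 3.5% → $0.93
Umbrella $26.02: all other goods → 9.75% → $2.54
Dress shirt $58.97: clothing & footwear → 0% → $0.00
Card game $22.27: toys and games → 3.5% → $0.78
Total tax = $32.18 + $3.63 + $21.01 + $3.63 + $0.84 + $0.93 + $2.54 + $0.78 = $65.54

$65.54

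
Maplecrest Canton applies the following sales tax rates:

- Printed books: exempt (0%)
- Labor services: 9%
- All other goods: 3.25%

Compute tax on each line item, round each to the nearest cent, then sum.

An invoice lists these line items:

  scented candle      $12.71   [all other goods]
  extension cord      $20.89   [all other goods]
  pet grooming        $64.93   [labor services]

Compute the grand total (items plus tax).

$105.46

Scented candle $12.71: all other goods → 3.25% → $0.41
Extension cord $20.89: all other goods → 3.25% → $0.68
Pet grooming $64.93: labor services → 9% → $5.84
Subtotal = $98.53; tax = $6.93; total due = $105.46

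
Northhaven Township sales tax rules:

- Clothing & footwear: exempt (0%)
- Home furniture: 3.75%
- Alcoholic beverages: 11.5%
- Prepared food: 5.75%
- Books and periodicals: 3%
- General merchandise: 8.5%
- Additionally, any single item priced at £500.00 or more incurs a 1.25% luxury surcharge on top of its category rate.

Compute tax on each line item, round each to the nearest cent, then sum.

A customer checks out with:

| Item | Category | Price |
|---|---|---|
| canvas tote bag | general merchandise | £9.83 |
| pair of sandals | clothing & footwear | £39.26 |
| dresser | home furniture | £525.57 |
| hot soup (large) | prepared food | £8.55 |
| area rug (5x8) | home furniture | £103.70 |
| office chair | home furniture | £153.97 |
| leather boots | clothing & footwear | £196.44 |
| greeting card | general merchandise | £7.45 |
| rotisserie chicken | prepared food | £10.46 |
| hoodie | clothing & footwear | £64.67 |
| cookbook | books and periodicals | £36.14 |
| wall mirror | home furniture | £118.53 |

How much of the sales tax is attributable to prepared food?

Hot soup (large) £8.55: prepared food → 5.75% → £0.49
Rotisserie chicken £10.46: prepared food → 5.75% → £0.60
Tax on prepared food = £0.49 + £0.60 = £1.09

£1.09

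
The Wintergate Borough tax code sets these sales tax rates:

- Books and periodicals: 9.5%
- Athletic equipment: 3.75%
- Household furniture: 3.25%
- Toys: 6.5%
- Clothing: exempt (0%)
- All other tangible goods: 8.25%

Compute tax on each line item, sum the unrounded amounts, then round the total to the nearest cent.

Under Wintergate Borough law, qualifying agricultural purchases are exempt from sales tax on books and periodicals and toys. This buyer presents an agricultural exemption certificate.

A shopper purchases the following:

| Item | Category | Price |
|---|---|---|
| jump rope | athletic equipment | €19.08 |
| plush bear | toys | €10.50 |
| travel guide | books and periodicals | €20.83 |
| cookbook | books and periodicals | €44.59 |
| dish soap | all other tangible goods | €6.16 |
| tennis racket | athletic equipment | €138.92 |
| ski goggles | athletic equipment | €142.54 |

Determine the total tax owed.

Jump rope €19.08: athletic equipment → 3.75% → €0.7155
Plush bear €10.50: toys, buyer-exempt → 0% → €0.00
Travel guide €20.83: books and periodicals, buyer-exempt → 0% → €0.00
Cookbook €44.59: books and periodicals, buyer-exempt → 0% → €0.00
Dish soap €6.16: all other tangible goods → 8.25% → €0.5082
Tennis racket €138.92: athletic equipment → 3.75% → €5.2095
Ski goggles €142.54: athletic equipment → 3.75% → €5.34525
Unrounded tax sum = €11.77845 → €11.78

€11.78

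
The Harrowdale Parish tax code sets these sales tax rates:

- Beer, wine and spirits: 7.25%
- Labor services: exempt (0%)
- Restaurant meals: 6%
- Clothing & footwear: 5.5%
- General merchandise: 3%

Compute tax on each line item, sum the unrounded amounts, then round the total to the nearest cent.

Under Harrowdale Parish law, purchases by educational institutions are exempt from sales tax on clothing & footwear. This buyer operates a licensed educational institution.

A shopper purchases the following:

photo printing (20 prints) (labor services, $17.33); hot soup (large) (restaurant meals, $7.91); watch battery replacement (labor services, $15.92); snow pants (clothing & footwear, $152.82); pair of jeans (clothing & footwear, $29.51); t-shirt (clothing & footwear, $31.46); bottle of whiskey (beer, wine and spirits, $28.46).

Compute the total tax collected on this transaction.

$2.54

Photo printing (20 prints) $17.33: labor services → 0% → $0.00
Hot soup (large) $7.91: restaurant meals → 6% → $0.4746
Watch battery replacement $15.92: labor services → 0% → $0.00
Snow pants $152.82: clothing & footwear, buyer-exempt → 0% → $0.00
Pair of jeans $29.51: clothing & footwear, buyer-exempt → 0% → $0.00
T-shirt $31.46: clothing & footwear, buyer-exempt → 0% → $0.00
Bottle of whiskey $28.46: beer, wine and spirits → 7.25% → $2.06335
Unrounded tax sum = $2.53795 → $2.54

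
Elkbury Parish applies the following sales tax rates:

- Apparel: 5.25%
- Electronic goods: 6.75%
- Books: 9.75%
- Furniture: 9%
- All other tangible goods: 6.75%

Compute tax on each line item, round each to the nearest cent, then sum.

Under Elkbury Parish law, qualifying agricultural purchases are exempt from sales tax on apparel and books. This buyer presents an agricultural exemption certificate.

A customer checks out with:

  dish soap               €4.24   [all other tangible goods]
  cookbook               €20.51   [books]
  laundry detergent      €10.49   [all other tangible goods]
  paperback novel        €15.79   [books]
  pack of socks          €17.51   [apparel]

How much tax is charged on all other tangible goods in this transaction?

€1.00

Dish soap €4.24: all other tangible goods → 6.75% → €0.29
Laundry detergent €10.49: all other tangible goods → 6.75% → €0.71
Tax on all other tangible goods = €0.29 + €0.71 = €1.00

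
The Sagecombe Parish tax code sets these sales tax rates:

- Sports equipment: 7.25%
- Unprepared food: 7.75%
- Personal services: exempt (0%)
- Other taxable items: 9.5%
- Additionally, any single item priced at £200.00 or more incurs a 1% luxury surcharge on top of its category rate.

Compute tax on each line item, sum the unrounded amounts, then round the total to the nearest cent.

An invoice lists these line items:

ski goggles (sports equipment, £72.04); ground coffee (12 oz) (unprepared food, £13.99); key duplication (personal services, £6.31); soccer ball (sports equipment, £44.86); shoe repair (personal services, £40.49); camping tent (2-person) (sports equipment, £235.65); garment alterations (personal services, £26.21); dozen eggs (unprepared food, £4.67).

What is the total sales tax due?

Ski goggles £72.04: sports equipment → 7.25% → £5.2229
Ground coffee (12 oz) £13.99: unprepared food → 7.75% → £1.084225
Key duplication £6.31: personal services → 0% → £0.00
Soccer ball £44.86: sports equipment → 7.25% → £3.25235
Shoe repair £40.49: personal services → 0% → £0.00
Camping tent (2-person) £235.65: sports equipment → 7.25% + 1% surcharge = 8.25% → £19.441125
Garment alterations £26.21: personal services → 0% → £0.00
Dozen eggs £4.67: unprepared food → 7.75% → £0.361925
Unrounded tax sum = £29.362525 → £29.36

£29.36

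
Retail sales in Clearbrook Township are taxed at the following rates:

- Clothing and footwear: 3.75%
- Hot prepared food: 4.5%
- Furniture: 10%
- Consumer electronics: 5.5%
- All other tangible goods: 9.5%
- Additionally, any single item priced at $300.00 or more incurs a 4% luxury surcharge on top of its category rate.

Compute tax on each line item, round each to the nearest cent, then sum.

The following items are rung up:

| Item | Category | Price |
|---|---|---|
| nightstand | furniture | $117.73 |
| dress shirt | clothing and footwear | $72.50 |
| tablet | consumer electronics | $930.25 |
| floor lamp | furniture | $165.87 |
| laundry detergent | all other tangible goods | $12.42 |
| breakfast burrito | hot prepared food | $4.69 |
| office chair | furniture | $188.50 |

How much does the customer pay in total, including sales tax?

$1631.65

Nightstand $117.73: furniture → 10% → $11.77
Dress shirt $72.50: clothing and footwear → 3.75% → $2.72
Tablet $930.25: consumer electronics → 5.5% + 4% surcharge = 9.5% → $88.37
Floor lamp $165.87: furniture → 10% → $16.59
Laundry detergent $12.42: all other tangible goods → 9.5% → $1.18
Breakfast burrito $4.69: hot prepared food → 4.5% → $0.21
Office chair $188.50: furniture → 10% → $18.85
Subtotal = $1491.96; tax = $139.69; total due = $1631.65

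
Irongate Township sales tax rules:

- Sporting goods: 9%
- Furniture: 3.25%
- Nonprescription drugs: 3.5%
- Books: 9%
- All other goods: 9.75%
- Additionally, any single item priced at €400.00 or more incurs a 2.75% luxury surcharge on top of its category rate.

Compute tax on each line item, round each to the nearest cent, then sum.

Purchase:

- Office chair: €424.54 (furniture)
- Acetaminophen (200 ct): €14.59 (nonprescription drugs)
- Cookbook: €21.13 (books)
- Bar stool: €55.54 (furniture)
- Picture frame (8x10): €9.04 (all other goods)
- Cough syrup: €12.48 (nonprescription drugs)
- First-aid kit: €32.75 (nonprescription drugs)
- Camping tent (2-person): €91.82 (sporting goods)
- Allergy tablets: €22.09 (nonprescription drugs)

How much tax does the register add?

€41.19

Office chair €424.54: furniture → 3.25% + 2.75% surcharge = 6% → €25.47
Acetaminophen (200 ct) €14.59: nonprescription drugs → 3.5% → €0.51
Cookbook €21.13: books → 9% → €1.90
Bar stool €55.54: furniture → 3.25% → €1.81
Picture frame (8x10) €9.04: all other goods → 9.75% → €0.88
Cough syrup €12.48: nonprescription drugs → 3.5% → €0.44
First-aid kit €32.75: nonprescription drugs → 3.5% → €1.15
Camping tent (2-person) €91.82: sporting goods → 9% → €8.26
Allergy tablets €22.09: nonprescription drugs → 3.5% → €0.77
Total tax = €25.47 + €0.51 + €1.90 + €1.81 + €0.88 + €0.44 + €1.15 + €8.26 + €0.77 = €41.19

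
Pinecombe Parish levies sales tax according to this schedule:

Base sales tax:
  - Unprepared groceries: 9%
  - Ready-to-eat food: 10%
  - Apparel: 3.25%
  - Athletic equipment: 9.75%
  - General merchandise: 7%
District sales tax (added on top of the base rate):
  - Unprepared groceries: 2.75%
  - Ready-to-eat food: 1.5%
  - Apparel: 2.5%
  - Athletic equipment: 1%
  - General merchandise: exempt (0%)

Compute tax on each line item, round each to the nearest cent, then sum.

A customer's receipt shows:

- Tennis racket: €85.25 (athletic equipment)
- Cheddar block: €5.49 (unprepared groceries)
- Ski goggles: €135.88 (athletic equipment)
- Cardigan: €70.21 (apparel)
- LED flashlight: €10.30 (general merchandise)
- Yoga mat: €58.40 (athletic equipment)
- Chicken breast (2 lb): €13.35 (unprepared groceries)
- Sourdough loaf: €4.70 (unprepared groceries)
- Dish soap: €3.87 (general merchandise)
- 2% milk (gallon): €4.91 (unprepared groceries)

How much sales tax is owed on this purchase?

Tennis racket €85.25: athletic equipment → 9.75% + 1% district = 10.75% → €9.16
Cheddar block €5.49: unprepared groceries → 9% + 2.75% district = 11.75% → €0.65
Ski goggles €135.88: athletic equipment → 9.75% + 1% district = 10.75% → €14.61
Cardigan €70.21: apparel → 3.25% + 2.5% district = 5.75% → €4.04
LED flashlight €10.30: general merchandise → 7% + 0% district = 7% → €0.72
Yoga mat €58.40: athletic equipment → 9.75% + 1% district = 10.75% → €6.28
Chicken breast (2 lb) €13.35: unprepared groceries → 9% + 2.75% district = 11.75% → €1.57
Sourdough loaf €4.70: unprepared groceries → 9% + 2.75% district = 11.75% → €0.55
Dish soap €3.87: general merchandise → 7% + 0% district = 7% → €0.27
2% milk (gallon) €4.91: unprepared groceries → 9% + 2.75% district = 11.75% → €0.58
Total tax = €9.16 + €0.65 + €14.61 + €4.04 + €0.72 + €6.28 + €1.57 + €0.55 + €0.27 + €0.58 = €38.43

€38.43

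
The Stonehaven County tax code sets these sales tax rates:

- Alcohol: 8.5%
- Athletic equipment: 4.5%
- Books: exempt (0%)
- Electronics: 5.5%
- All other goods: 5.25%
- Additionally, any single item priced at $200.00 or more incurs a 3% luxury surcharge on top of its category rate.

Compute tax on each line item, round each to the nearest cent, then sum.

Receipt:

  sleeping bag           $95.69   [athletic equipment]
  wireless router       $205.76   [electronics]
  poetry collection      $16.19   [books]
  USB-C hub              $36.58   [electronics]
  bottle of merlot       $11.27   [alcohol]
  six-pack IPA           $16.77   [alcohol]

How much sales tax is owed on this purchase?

$26.20

Sleeping bag $95.69: athletic equipment → 4.5% → $4.31
Wireless router $205.76: electronics → 5.5% + 3% surcharge = 8.5% → $17.49
Poetry collection $16.19: books → 0% → $0.00
USB-C hub $36.58: electronics → 5.5% → $2.01
Bottle of merlot $11.27: alcohol → 8.5% → $0.96
Six-pack IPA $16.77: alcohol → 8.5% → $1.43
Total tax = $4.31 + $17.49 + $2.01 + $0.96 + $1.43 = $26.20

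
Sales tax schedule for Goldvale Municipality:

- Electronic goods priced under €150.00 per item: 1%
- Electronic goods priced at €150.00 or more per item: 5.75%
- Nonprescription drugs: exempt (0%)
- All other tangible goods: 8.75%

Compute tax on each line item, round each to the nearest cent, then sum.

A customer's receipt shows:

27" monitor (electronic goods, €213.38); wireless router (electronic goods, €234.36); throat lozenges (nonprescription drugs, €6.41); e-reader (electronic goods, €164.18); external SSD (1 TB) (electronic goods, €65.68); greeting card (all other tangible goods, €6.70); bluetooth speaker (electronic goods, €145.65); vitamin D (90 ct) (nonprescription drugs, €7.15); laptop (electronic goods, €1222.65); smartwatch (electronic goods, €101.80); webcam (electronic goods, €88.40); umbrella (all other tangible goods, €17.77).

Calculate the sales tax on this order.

27" monitor €213.38: electronic goods, €150.00 or more → 5.75% → €12.27
Wireless router €234.36: electronic goods, €150.00 or more → 5.75% → €13.48
Throat lozenges €6.41: nonprescription drugs → 0% → €0.00
E-reader €164.18: electronic goods, €150.00 or more → 5.75% → €9.44
External SSD (1 TB) €65.68: electronic goods, under €150.00 → 1% → €0.66
Greeting card €6.70: all other tangible goods → 8.75% → €0.59
Bluetooth speaker €145.65: electronic goods, under €150.00 → 1% → €1.46
Vitamin D (90 ct) €7.15: nonprescription drugs → 0% → €0.00
Laptop €1222.65: electronic goods, €150.00 or more → 5.75% → €70.30
Smartwatch €101.80: electronic goods, under €150.00 → 1% → €1.02
Webcam €88.40: electronic goods, under €150.00 → 1% → €0.88
Umbrella €17.77: all other tangible goods → 8.75% → €1.55
Total tax = €12.27 + €13.48 + €9.44 + €0.66 + €0.59 + €1.46 + €70.30 + €1.02 + €0.88 + €1.55 = €111.65

€111.65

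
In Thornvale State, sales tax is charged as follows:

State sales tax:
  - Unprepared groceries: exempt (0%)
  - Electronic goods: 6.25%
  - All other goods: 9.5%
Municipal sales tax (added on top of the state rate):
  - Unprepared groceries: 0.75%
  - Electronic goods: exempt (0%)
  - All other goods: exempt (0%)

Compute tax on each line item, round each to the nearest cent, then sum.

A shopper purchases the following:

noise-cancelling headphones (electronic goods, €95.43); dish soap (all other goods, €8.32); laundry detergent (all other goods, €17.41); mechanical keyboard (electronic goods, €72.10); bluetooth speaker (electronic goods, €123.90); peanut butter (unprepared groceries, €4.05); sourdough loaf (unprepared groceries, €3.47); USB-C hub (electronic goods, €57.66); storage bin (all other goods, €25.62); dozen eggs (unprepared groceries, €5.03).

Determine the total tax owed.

€26.78

Noise-cancelling headphones €95.43: electronic goods → 6.25% + 0% municipal = 6.25% → €5.96
Dish soap €8.32: all other goods → 9.5% + 0% municipal = 9.5% → €0.79
Laundry detergent €17.41: all other goods → 9.5% + 0% municipal = 9.5% → €1.65
Mechanical keyboard €72.10: electronic goods → 6.25% + 0% municipal = 6.25% → €4.51
Bluetooth speaker €123.90: electronic goods → 6.25% + 0% municipal = 6.25% → €7.74
Peanut butter €4.05: unprepared groceries → 0% + 0.75% municipal = 0.75% → €0.03
Sourdough loaf €3.47: unprepared groceries → 0% + 0.75% municipal = 0.75% → €0.03
USB-C hub €57.66: electronic goods → 6.25% + 0% municipal = 6.25% → €3.60
Storage bin €25.62: all other goods → 9.5% + 0% municipal = 9.5% → €2.43
Dozen eggs €5.03: unprepared groceries → 0% + 0.75% municipal = 0.75% → €0.04
Total tax = €5.96 + €0.79 + €1.65 + €4.51 + €7.74 + €0.03 + €0.03 + €3.60 + €2.43 + €0.04 = €26.78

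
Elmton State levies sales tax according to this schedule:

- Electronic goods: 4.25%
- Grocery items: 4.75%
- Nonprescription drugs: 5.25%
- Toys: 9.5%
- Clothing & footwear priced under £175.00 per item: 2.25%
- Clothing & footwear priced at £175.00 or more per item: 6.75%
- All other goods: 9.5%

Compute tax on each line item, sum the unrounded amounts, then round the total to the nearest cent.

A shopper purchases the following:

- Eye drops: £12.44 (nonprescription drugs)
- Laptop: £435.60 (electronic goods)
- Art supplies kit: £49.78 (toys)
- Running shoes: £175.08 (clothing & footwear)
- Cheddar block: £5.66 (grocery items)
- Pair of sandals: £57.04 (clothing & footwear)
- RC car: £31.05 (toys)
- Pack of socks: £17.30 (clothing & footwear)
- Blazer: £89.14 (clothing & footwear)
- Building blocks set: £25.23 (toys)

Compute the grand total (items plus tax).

£943.33

Eye drops £12.44: nonprescription drugs → 5.25% → £0.6531
Laptop £435.60: electronic goods → 4.25% → £18.513
Art supplies kit £49.78: toys → 9.5% → £4.7291
Running shoes £175.08: clothing & footwear, £175.00 or more → 6.75% → £11.8179
Cheddar block £5.66: grocery items → 4.75% → £0.26885
Pair of sandals £57.04: clothing & footwear, under £175.00 → 2.25% → £1.2834
RC car £31.05: toys → 9.5% → £2.94975
Pack of socks £17.30: clothing & footwear, under £175.00 → 2.25% → £0.38925
Blazer £89.14: clothing & footwear, under £175.00 → 2.25% → £2.00565
Building blocks set £25.23: toys → 9.5% → £2.39685
Subtotal = £898.32; unrounded tax = £45.00685 → £45.01; total due = £943.33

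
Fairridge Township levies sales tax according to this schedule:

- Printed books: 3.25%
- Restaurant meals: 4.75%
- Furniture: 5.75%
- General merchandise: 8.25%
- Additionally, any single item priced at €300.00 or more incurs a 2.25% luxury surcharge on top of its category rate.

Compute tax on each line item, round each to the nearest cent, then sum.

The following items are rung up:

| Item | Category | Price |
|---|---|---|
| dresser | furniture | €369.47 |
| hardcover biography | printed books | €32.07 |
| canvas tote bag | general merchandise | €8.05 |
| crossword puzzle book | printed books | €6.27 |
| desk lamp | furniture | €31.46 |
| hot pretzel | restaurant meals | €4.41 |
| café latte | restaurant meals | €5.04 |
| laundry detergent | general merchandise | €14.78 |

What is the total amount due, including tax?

Dresser €369.47: furniture → 5.75% + 2.25% surcharge = 8% → €29.56
Hardcover biography €32.07: printed books → 3.25% → €1.04
Canvas tote bag €8.05: general merchandise → 8.25% → €0.66
Crossword puzzle book €6.27: printed books → 3.25% → €0.20
Desk lamp €31.46: furniture → 5.75% → €1.81
Hot pretzel €4.41: restaurant meals → 4.75% → €0.21
Café latte €5.04: restaurant meals → 4.75% → €0.24
Laundry detergent €14.78: general merchandise → 8.25% → €1.22
Subtotal = €471.55; tax = €34.94; total due = €506.49

€506.49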